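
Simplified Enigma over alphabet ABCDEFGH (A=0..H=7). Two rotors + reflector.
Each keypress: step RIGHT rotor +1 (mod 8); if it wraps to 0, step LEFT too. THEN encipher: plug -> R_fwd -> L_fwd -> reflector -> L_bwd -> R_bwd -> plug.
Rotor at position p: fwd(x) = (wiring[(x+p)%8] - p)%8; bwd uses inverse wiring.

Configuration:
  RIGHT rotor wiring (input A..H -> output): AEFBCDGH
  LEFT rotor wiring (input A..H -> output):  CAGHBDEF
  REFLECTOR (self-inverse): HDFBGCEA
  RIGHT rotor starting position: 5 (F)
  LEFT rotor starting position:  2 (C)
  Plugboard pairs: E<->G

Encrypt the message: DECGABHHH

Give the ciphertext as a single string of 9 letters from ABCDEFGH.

Answer: CBGFBDCCC

Derivation:
Char 1 ('D'): step: R->6, L=2; D->plug->D->R->G->L->A->refl->H->L'->C->R'->C->plug->C
Char 2 ('E'): step: R->7, L=2; E->plug->G->R->E->L->C->refl->F->L'->B->R'->B->plug->B
Char 3 ('C'): step: R->0, L->3 (L advanced); C->plug->C->R->F->L->H->refl->A->L'->C->R'->E->plug->G
Char 4 ('G'): step: R->1, L=3; G->plug->E->R->C->L->A->refl->H->L'->F->R'->F->plug->F
Char 5 ('A'): step: R->2, L=3; A->plug->A->R->D->L->B->refl->D->L'->H->R'->B->plug->B
Char 6 ('B'): step: R->3, L=3; B->plug->B->R->H->L->D->refl->B->L'->D->R'->D->plug->D
Char 7 ('H'): step: R->4, L=3; H->plug->H->R->F->L->H->refl->A->L'->C->R'->C->plug->C
Char 8 ('H'): step: R->5, L=3; H->plug->H->R->F->L->H->refl->A->L'->C->R'->C->plug->C
Char 9 ('H'): step: R->6, L=3; H->plug->H->R->F->L->H->refl->A->L'->C->R'->C->plug->C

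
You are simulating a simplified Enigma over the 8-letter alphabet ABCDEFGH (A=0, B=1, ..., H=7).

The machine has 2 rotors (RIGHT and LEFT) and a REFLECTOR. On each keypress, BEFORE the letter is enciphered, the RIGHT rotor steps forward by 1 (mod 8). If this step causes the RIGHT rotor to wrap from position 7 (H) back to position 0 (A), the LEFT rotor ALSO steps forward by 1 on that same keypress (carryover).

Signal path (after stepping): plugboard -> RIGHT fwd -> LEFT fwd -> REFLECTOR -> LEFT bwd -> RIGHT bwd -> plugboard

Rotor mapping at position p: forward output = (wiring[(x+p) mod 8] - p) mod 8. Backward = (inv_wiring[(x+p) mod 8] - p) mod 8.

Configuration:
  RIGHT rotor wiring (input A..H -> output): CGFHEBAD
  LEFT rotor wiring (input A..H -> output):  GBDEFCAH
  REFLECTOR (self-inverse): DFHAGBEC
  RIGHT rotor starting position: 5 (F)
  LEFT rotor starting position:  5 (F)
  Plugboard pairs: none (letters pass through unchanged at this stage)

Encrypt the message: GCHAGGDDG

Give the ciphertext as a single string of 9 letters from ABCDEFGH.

Char 1 ('G'): step: R->6, L=5; G->plug->G->R->G->L->H->refl->C->L'->C->R'->A->plug->A
Char 2 ('C'): step: R->7, L=5; C->plug->C->R->H->L->A->refl->D->L'->B->R'->H->plug->H
Char 3 ('H'): step: R->0, L->6 (L advanced); H->plug->H->R->D->L->D->refl->A->L'->C->R'->A->plug->A
Char 4 ('A'): step: R->1, L=6; A->plug->A->R->F->L->G->refl->E->L'->H->R'->F->plug->F
Char 5 ('G'): step: R->2, L=6; G->plug->G->R->A->L->C->refl->H->L'->G->R'->E->plug->E
Char 6 ('G'): step: R->3, L=6; G->plug->G->R->D->L->D->refl->A->L'->C->R'->H->plug->H
Char 7 ('D'): step: R->4, L=6; D->plug->D->R->H->L->E->refl->G->L'->F->R'->B->plug->B
Char 8 ('D'): step: R->5, L=6; D->plug->D->R->F->L->G->refl->E->L'->H->R'->H->plug->H
Char 9 ('G'): step: R->6, L=6; G->plug->G->R->G->L->H->refl->C->L'->A->R'->D->plug->D

Answer: AHAFEHBHD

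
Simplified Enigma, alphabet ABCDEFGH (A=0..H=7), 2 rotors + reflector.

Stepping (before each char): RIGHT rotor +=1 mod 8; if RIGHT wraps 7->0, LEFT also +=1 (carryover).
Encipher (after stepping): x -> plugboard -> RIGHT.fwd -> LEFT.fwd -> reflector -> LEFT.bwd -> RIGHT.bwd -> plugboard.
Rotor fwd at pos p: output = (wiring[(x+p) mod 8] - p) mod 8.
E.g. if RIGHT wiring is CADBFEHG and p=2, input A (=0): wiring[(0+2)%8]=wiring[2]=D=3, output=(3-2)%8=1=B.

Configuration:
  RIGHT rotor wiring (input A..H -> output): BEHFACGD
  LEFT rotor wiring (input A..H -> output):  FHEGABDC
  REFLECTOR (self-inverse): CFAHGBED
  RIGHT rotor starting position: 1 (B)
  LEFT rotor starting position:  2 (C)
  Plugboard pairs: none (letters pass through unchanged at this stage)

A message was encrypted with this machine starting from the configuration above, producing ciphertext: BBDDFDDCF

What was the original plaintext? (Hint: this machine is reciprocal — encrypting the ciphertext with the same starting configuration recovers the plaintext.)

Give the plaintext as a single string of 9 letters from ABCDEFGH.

Answer: CEAEHCHHG

Derivation:
Char 1 ('B'): step: R->2, L=2; B->plug->B->R->D->L->H->refl->D->L'->G->R'->C->plug->C
Char 2 ('B'): step: R->3, L=2; B->plug->B->R->F->L->A->refl->C->L'->A->R'->E->plug->E
Char 3 ('D'): step: R->4, L=2; D->plug->D->R->H->L->F->refl->B->L'->E->R'->A->plug->A
Char 4 ('D'): step: R->5, L=2; D->plug->D->R->E->L->B->refl->F->L'->H->R'->E->plug->E
Char 5 ('F'): step: R->6, L=2; F->plug->F->R->H->L->F->refl->B->L'->E->R'->H->plug->H
Char 6 ('D'): step: R->7, L=2; D->plug->D->R->A->L->C->refl->A->L'->F->R'->C->plug->C
Char 7 ('D'): step: R->0, L->3 (L advanced); D->plug->D->R->F->L->C->refl->A->L'->D->R'->H->plug->H
Char 8 ('C'): step: R->1, L=3; C->plug->C->R->E->L->H->refl->D->L'->A->R'->H->plug->H
Char 9 ('F'): step: R->2, L=3; F->plug->F->R->B->L->F->refl->B->L'->H->R'->G->plug->G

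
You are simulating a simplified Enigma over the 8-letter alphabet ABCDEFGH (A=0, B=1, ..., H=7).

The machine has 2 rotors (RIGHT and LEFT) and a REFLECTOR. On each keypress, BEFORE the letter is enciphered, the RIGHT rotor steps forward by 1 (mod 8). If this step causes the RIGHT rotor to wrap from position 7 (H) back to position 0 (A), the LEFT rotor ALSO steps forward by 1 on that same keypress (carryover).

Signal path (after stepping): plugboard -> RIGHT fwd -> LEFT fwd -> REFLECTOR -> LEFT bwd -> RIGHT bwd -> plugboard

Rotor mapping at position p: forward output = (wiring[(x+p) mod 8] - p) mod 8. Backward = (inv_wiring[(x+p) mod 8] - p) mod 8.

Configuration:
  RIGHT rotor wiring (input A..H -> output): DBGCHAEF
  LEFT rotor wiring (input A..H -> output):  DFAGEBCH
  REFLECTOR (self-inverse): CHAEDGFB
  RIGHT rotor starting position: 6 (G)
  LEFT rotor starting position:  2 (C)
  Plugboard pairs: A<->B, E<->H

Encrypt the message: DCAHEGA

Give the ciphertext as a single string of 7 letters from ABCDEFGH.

Answer: GEDEDHE

Derivation:
Char 1 ('D'): step: R->7, L=2; D->plug->D->R->H->L->D->refl->E->L'->B->R'->G->plug->G
Char 2 ('C'): step: R->0, L->3 (L advanced); C->plug->C->R->G->L->C->refl->A->L'->F->R'->H->plug->E
Char 3 ('A'): step: R->1, L=3; A->plug->B->R->F->L->A->refl->C->L'->G->R'->D->plug->D
Char 4 ('H'): step: R->2, L=3; H->plug->E->R->C->L->G->refl->F->L'->H->R'->H->plug->E
Char 5 ('E'): step: R->3, L=3; E->plug->H->R->D->L->H->refl->B->L'->B->R'->D->plug->D
Char 6 ('G'): step: R->4, L=3; G->plug->G->R->C->L->G->refl->F->L'->H->R'->E->plug->H
Char 7 ('A'): step: R->5, L=3; A->plug->B->R->H->L->F->refl->G->L'->C->R'->H->plug->E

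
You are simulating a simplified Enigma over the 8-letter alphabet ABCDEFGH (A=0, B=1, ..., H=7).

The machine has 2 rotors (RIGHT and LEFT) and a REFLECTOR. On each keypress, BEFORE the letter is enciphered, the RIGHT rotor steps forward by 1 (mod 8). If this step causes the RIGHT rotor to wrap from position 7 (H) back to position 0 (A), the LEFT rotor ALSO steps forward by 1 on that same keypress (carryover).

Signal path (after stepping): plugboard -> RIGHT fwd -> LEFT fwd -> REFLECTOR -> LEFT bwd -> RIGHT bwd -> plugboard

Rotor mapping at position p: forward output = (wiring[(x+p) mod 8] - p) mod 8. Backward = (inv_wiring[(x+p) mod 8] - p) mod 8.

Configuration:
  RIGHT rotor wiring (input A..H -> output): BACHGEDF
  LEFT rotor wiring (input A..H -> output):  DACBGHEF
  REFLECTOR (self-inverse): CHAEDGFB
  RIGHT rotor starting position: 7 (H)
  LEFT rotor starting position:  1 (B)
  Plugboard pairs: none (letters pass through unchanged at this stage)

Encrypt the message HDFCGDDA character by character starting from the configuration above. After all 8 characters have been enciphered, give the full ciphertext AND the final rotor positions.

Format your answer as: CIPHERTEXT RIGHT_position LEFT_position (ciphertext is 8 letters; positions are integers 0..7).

Char 1 ('H'): step: R->0, L->2 (L advanced); H->plug->H->R->F->L->D->refl->E->L'->C->R'->C->plug->C
Char 2 ('D'): step: R->1, L=2; D->plug->D->R->F->L->D->refl->E->L'->C->R'->F->plug->F
Char 3 ('F'): step: R->2, L=2; F->plug->F->R->D->L->F->refl->G->L'->H->R'->G->plug->G
Char 4 ('C'): step: R->3, L=2; C->plug->C->R->B->L->H->refl->B->L'->G->R'->F->plug->F
Char 5 ('G'): step: R->4, L=2; G->plug->G->R->G->L->B->refl->H->L'->B->R'->D->plug->D
Char 6 ('D'): step: R->5, L=2; D->plug->D->R->E->L->C->refl->A->L'->A->R'->C->plug->C
Char 7 ('D'): step: R->6, L=2; D->plug->D->R->C->L->E->refl->D->L'->F->R'->A->plug->A
Char 8 ('A'): step: R->7, L=2; A->plug->A->R->G->L->B->refl->H->L'->B->R'->C->plug->C
Final: ciphertext=CFGFDCAC, RIGHT=7, LEFT=2

Answer: CFGFDCAC 7 2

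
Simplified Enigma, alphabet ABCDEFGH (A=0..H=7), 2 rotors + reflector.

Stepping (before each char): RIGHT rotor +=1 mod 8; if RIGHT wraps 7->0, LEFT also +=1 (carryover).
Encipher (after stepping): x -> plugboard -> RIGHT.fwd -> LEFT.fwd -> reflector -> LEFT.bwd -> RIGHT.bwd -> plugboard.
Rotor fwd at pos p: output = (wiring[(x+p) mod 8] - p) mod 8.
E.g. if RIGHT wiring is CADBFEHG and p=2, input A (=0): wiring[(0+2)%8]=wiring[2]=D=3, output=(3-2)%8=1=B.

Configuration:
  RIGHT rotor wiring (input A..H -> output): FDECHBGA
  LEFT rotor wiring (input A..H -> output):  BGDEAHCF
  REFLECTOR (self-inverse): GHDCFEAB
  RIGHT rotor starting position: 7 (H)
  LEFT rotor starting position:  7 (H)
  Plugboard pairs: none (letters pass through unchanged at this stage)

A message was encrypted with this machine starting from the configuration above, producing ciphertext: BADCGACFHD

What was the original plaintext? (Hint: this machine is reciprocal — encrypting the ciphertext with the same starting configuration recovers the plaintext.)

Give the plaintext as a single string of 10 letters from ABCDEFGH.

Char 1 ('B'): step: R->0, L->0 (L advanced); B->plug->B->R->D->L->E->refl->F->L'->H->R'->E->plug->E
Char 2 ('A'): step: R->1, L=0; A->plug->A->R->C->L->D->refl->C->L'->G->R'->D->plug->D
Char 3 ('D'): step: R->2, L=0; D->plug->D->R->H->L->F->refl->E->L'->D->R'->G->plug->G
Char 4 ('C'): step: R->3, L=0; C->plug->C->R->G->L->C->refl->D->L'->C->R'->F->plug->F
Char 5 ('G'): step: R->4, L=0; G->plug->G->R->A->L->B->refl->H->L'->F->R'->B->plug->B
Char 6 ('A'): step: R->5, L=0; A->plug->A->R->E->L->A->refl->G->L'->B->R'->B->plug->B
Char 7 ('C'): step: R->6, L=0; C->plug->C->R->H->L->F->refl->E->L'->D->R'->H->plug->H
Char 8 ('F'): step: R->7, L=0; F->plug->F->R->A->L->B->refl->H->L'->F->R'->D->plug->D
Char 9 ('H'): step: R->0, L->1 (L advanced); H->plug->H->R->A->L->F->refl->E->L'->G->R'->G->plug->G
Char 10 ('D'): step: R->1, L=1; D->plug->D->R->G->L->E->refl->F->L'->A->R'->E->plug->E

Answer: EDGFBBHDGE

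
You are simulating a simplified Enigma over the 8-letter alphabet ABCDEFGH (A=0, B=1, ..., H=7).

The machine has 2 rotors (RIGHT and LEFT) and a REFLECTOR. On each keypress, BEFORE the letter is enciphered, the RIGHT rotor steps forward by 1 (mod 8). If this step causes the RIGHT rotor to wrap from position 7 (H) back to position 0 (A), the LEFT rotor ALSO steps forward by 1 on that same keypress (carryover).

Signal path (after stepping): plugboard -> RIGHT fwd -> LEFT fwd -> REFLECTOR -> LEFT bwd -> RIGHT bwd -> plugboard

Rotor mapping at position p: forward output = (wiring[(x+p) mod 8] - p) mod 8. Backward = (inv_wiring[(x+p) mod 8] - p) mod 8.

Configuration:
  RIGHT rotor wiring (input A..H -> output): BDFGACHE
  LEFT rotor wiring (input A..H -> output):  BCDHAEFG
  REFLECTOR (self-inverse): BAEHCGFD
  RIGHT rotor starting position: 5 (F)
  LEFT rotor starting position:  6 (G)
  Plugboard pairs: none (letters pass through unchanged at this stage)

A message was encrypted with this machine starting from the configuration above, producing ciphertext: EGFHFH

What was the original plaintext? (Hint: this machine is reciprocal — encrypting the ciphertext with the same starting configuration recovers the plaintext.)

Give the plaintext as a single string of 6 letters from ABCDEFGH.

Answer: HDEADG

Derivation:
Char 1 ('E'): step: R->6, L=6; E->plug->E->R->H->L->G->refl->F->L'->E->R'->H->plug->H
Char 2 ('G'): step: R->7, L=6; G->plug->G->R->D->L->E->refl->C->L'->G->R'->D->plug->D
Char 3 ('F'): step: R->0, L->7 (L advanced); F->plug->F->R->C->L->D->refl->H->L'->A->R'->E->plug->E
Char 4 ('H'): step: R->1, L=7; H->plug->H->R->A->L->H->refl->D->L'->C->R'->A->plug->A
Char 5 ('F'): step: R->2, L=7; F->plug->F->R->C->L->D->refl->H->L'->A->R'->D->plug->D
Char 6 ('H'): step: R->3, L=7; H->plug->H->R->C->L->D->refl->H->L'->A->R'->G->plug->G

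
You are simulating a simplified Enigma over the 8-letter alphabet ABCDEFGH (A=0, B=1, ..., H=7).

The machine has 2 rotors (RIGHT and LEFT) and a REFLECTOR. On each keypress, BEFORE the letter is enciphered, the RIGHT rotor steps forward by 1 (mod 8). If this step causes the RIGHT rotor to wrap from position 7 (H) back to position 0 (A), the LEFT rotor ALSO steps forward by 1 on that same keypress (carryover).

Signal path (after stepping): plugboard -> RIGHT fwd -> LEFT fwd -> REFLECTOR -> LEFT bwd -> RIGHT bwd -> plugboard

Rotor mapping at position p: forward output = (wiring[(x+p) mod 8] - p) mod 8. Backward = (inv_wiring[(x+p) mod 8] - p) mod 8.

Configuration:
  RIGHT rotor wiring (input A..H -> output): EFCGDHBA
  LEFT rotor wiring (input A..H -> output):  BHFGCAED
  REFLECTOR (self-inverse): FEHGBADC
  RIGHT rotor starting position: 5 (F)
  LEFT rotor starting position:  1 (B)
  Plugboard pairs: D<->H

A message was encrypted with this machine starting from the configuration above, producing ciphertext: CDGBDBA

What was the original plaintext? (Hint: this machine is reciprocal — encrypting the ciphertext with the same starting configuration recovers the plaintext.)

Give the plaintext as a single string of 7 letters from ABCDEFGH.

Char 1 ('C'): step: R->6, L=1; C->plug->C->R->G->L->C->refl->H->L'->E->R'->E->plug->E
Char 2 ('D'): step: R->7, L=1; D->plug->H->R->C->L->F->refl->A->L'->H->R'->E->plug->E
Char 3 ('G'): step: R->0, L->2 (L advanced); G->plug->G->R->B->L->E->refl->B->L'->F->R'->B->plug->B
Char 4 ('B'): step: R->1, L=2; B->plug->B->R->B->L->E->refl->B->L'->F->R'->C->plug->C
Char 5 ('D'): step: R->2, L=2; D->plug->H->R->D->L->G->refl->D->L'->A->R'->A->plug->A
Char 6 ('B'): step: R->3, L=2; B->plug->B->R->A->L->D->refl->G->L'->D->R'->A->plug->A
Char 7 ('A'): step: R->4, L=2; A->plug->A->R->H->L->F->refl->A->L'->C->R'->H->plug->D

Answer: EEBCAAD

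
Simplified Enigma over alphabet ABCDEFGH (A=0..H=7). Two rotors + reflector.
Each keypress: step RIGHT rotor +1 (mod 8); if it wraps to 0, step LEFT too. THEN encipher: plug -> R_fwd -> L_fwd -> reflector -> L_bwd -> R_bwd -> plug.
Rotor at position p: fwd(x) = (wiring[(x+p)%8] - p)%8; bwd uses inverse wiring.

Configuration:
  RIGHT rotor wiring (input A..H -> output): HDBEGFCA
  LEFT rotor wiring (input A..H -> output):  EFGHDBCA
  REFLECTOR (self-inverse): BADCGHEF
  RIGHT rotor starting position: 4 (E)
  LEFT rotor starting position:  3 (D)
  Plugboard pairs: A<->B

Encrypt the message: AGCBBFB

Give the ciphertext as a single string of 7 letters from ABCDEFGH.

Char 1 ('A'): step: R->5, L=3; A->plug->B->R->F->L->B->refl->A->L'->B->R'->H->plug->H
Char 2 ('G'): step: R->6, L=3; G->plug->G->R->A->L->E->refl->G->L'->C->R'->B->plug->A
Char 3 ('C'): step: R->7, L=3; C->plug->C->R->E->L->F->refl->H->L'->D->R'->H->plug->H
Char 4 ('B'): step: R->0, L->4 (L advanced); B->plug->A->R->H->L->D->refl->C->L'->G->R'->E->plug->E
Char 5 ('B'): step: R->1, L=4; B->plug->A->R->C->L->G->refl->E->L'->D->R'->C->plug->C
Char 6 ('F'): step: R->2, L=4; F->plug->F->R->G->L->C->refl->D->L'->H->R'->A->plug->B
Char 7 ('B'): step: R->3, L=4; B->plug->A->R->B->L->F->refl->H->L'->A->R'->G->plug->G

Answer: HAHECBG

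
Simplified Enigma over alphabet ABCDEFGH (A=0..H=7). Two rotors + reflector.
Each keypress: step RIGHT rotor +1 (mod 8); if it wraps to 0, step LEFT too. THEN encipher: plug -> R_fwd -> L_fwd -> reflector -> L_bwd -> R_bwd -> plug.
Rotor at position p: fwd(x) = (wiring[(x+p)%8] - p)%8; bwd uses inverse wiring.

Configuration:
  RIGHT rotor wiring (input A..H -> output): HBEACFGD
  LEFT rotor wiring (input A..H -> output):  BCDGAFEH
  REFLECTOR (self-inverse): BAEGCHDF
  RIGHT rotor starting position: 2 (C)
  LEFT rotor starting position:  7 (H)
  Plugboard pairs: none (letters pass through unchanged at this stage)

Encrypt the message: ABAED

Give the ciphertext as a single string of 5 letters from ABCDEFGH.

Char 1 ('A'): step: R->3, L=7; A->plug->A->R->F->L->B->refl->A->L'->A->R'->E->plug->E
Char 2 ('B'): step: R->4, L=7; B->plug->B->R->B->L->C->refl->E->L'->D->R'->E->plug->E
Char 3 ('A'): step: R->5, L=7; A->plug->A->R->A->L->A->refl->B->L'->F->R'->H->plug->H
Char 4 ('E'): step: R->6, L=7; E->plug->E->R->G->L->G->refl->D->L'->C->R'->F->plug->F
Char 5 ('D'): step: R->7, L=7; D->plug->D->R->F->L->B->refl->A->L'->A->R'->B->plug->B

Answer: EEHFB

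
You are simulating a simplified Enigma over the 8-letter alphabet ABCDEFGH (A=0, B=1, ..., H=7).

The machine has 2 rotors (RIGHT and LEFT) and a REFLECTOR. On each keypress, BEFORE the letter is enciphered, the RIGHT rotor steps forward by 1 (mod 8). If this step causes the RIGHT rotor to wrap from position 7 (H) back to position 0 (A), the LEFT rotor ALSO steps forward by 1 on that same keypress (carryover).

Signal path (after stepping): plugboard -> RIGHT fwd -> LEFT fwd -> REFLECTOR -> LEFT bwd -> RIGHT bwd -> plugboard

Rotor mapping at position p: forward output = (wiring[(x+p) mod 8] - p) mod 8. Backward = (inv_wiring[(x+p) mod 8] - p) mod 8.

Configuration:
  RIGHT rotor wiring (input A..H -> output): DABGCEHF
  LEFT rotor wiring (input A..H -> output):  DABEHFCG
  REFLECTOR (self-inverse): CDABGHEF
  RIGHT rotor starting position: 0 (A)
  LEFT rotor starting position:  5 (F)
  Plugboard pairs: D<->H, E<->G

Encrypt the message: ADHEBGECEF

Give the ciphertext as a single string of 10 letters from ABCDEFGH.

Answer: BEGCFCFAFE

Derivation:
Char 1 ('A'): step: R->1, L=5; A->plug->A->R->H->L->C->refl->A->L'->A->R'->B->plug->B
Char 2 ('D'): step: R->2, L=5; D->plug->H->R->G->L->H->refl->F->L'->B->R'->G->plug->E
Char 3 ('H'): step: R->3, L=5; H->plug->D->R->E->L->D->refl->B->L'->C->R'->E->plug->G
Char 4 ('E'): step: R->4, L=5; E->plug->G->R->F->L->E->refl->G->L'->D->R'->C->plug->C
Char 5 ('B'): step: R->5, L=5; B->plug->B->R->C->L->B->refl->D->L'->E->R'->F->plug->F
Char 6 ('G'): step: R->6, L=5; G->plug->E->R->D->L->G->refl->E->L'->F->R'->C->plug->C
Char 7 ('E'): step: R->7, L=5; E->plug->G->R->F->L->E->refl->G->L'->D->R'->F->plug->F
Char 8 ('C'): step: R->0, L->6 (L advanced); C->plug->C->R->B->L->A->refl->C->L'->D->R'->A->plug->A
Char 9 ('E'): step: R->1, L=6; E->plug->G->R->E->L->D->refl->B->L'->G->R'->F->plug->F
Char 10 ('F'): step: R->2, L=6; F->plug->F->R->D->L->C->refl->A->L'->B->R'->G->plug->E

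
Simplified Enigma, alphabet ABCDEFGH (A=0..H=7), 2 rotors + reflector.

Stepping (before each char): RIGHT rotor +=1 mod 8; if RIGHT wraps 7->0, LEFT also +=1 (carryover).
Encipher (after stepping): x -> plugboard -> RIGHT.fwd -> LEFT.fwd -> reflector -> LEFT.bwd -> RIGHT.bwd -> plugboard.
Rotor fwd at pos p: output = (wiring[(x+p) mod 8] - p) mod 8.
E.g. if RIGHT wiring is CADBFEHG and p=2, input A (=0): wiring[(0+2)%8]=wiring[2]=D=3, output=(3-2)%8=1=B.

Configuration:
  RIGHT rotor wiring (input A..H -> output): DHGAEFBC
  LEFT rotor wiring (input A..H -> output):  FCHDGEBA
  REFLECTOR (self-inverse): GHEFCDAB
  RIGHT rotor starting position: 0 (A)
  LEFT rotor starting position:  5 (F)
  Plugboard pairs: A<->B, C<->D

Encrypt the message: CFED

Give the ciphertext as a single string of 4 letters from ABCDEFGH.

Answer: BEFA

Derivation:
Char 1 ('C'): step: R->1, L=5; C->plug->D->R->D->L->A->refl->G->L'->G->R'->A->plug->B
Char 2 ('F'): step: R->2, L=5; F->plug->F->R->A->L->H->refl->B->L'->H->R'->E->plug->E
Char 3 ('E'): step: R->3, L=5; E->plug->E->R->H->L->B->refl->H->L'->A->R'->F->plug->F
Char 4 ('D'): step: R->4, L=5; D->plug->C->R->F->L->C->refl->E->L'->B->R'->B->plug->A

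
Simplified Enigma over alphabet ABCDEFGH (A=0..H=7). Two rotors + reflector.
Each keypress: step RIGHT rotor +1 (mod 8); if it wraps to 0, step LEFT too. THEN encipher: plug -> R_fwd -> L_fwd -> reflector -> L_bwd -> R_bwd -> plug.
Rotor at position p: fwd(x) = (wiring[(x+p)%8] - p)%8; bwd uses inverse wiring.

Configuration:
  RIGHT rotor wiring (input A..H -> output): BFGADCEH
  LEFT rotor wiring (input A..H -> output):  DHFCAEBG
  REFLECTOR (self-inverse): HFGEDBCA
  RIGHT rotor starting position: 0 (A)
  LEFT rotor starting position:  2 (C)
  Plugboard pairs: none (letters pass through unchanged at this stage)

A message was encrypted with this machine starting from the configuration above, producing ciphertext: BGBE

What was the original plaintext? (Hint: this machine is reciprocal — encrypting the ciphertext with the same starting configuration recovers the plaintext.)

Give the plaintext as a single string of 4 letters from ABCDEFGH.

Answer: HBAC

Derivation:
Char 1 ('B'): step: R->1, L=2; B->plug->B->R->F->L->E->refl->D->L'->A->R'->H->plug->H
Char 2 ('G'): step: R->2, L=2; G->plug->G->R->H->L->F->refl->B->L'->G->R'->B->plug->B
Char 3 ('B'): step: R->3, L=2; B->plug->B->R->A->L->D->refl->E->L'->F->R'->A->plug->A
Char 4 ('E'): step: R->4, L=2; E->plug->E->R->F->L->E->refl->D->L'->A->R'->C->plug->C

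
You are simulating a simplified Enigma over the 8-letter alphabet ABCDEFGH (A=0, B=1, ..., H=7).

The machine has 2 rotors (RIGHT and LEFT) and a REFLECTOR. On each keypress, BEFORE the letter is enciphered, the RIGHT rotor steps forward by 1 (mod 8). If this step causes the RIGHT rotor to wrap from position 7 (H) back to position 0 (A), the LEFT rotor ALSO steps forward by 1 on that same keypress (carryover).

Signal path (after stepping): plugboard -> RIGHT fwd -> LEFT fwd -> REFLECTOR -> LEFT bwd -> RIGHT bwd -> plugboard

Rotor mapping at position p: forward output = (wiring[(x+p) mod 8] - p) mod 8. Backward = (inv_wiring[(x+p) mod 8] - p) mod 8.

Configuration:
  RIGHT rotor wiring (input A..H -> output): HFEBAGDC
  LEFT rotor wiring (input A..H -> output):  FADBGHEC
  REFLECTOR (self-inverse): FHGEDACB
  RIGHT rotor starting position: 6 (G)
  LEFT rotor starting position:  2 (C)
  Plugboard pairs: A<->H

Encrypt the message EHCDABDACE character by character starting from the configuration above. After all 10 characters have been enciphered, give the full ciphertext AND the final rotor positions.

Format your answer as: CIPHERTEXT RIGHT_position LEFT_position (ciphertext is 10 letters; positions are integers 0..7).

Char 1 ('E'): step: R->7, L=2; E->plug->E->R->C->L->E->refl->D->L'->G->R'->C->plug->C
Char 2 ('H'): step: R->0, L->3 (L advanced); H->plug->A->R->H->L->A->refl->F->L'->G->R'->F->plug->F
Char 3 ('C'): step: R->1, L=3; C->plug->C->R->A->L->G->refl->C->L'->F->R'->E->plug->E
Char 4 ('D'): step: R->2, L=3; D->plug->D->R->E->L->H->refl->B->L'->D->R'->H->plug->A
Char 5 ('A'): step: R->3, L=3; A->plug->H->R->B->L->D->refl->E->L'->C->R'->G->plug->G
Char 6 ('B'): step: R->4, L=3; B->plug->B->R->C->L->E->refl->D->L'->B->R'->F->plug->F
Char 7 ('D'): step: R->5, L=3; D->plug->D->R->C->L->E->refl->D->L'->B->R'->A->plug->H
Char 8 ('A'): step: R->6, L=3; A->plug->H->R->A->L->G->refl->C->L'->F->R'->A->plug->H
Char 9 ('C'): step: R->7, L=3; C->plug->C->R->G->L->F->refl->A->L'->H->R'->G->plug->G
Char 10 ('E'): step: R->0, L->4 (L advanced); E->plug->E->R->A->L->C->refl->G->L'->D->R'->G->plug->G
Final: ciphertext=CFEAGFHHGG, RIGHT=0, LEFT=4

Answer: CFEAGFHHGG 0 4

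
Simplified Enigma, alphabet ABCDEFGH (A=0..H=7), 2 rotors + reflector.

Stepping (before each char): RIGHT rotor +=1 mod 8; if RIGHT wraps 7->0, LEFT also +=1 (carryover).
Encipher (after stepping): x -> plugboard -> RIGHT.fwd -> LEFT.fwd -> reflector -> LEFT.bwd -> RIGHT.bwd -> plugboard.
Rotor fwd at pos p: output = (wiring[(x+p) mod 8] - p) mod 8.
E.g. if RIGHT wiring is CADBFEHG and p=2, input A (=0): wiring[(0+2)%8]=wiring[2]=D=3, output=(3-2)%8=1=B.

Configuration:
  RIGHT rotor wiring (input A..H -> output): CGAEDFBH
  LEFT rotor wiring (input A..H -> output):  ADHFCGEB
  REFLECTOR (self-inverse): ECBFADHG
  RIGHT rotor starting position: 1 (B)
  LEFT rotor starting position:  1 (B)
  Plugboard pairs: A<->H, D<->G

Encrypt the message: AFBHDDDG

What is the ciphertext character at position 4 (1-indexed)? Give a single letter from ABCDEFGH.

Char 1 ('A'): step: R->2, L=1; A->plug->H->R->E->L->F->refl->D->L'->F->R'->F->plug->F
Char 2 ('F'): step: R->3, L=1; F->plug->F->R->H->L->H->refl->G->L'->B->R'->A->plug->H
Char 3 ('B'): step: R->4, L=1; B->plug->B->R->B->L->G->refl->H->L'->H->R'->A->plug->H
Char 4 ('H'): step: R->5, L=1; H->plug->A->R->A->L->C->refl->B->L'->D->R'->F->plug->F

F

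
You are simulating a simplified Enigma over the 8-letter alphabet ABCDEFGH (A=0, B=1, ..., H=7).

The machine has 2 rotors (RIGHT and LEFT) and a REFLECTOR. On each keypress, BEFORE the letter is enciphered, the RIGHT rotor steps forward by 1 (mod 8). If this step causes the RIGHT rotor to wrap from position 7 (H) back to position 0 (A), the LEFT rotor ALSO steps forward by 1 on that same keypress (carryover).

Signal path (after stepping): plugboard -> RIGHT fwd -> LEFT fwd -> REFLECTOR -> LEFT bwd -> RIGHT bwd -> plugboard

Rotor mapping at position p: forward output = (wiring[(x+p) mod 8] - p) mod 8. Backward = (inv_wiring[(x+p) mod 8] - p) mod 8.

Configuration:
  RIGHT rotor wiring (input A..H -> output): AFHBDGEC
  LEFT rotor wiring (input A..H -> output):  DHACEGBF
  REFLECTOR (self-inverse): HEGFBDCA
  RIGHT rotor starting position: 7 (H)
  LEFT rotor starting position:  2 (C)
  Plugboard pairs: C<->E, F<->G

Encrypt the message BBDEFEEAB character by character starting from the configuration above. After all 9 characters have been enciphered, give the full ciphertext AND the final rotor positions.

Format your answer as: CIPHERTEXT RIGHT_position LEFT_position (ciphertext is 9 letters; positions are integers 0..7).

Char 1 ('B'): step: R->0, L->3 (L advanced); B->plug->B->R->F->L->A->refl->H->L'->A->R'->A->plug->A
Char 2 ('B'): step: R->1, L=3; B->plug->B->R->G->L->E->refl->B->L'->B->R'->G->plug->F
Char 3 ('D'): step: R->2, L=3; D->plug->D->R->E->L->C->refl->G->L'->D->R'->H->plug->H
Char 4 ('E'): step: R->3, L=3; E->plug->C->R->D->L->G->refl->C->L'->E->R'->H->plug->H
Char 5 ('F'): step: R->4, L=3; F->plug->G->R->D->L->G->refl->C->L'->E->R'->E->plug->C
Char 6 ('E'): step: R->5, L=3; E->plug->C->R->F->L->A->refl->H->L'->A->R'->E->plug->C
Char 7 ('E'): step: R->6, L=3; E->plug->C->R->C->L->D->refl->F->L'->H->R'->D->plug->D
Char 8 ('A'): step: R->7, L=3; A->plug->A->R->D->L->G->refl->C->L'->E->R'->F->plug->G
Char 9 ('B'): step: R->0, L->4 (L advanced); B->plug->B->R->F->L->D->refl->F->L'->C->R'->H->plug->H
Final: ciphertext=AFHHCCDGH, RIGHT=0, LEFT=4

Answer: AFHHCCDGH 0 4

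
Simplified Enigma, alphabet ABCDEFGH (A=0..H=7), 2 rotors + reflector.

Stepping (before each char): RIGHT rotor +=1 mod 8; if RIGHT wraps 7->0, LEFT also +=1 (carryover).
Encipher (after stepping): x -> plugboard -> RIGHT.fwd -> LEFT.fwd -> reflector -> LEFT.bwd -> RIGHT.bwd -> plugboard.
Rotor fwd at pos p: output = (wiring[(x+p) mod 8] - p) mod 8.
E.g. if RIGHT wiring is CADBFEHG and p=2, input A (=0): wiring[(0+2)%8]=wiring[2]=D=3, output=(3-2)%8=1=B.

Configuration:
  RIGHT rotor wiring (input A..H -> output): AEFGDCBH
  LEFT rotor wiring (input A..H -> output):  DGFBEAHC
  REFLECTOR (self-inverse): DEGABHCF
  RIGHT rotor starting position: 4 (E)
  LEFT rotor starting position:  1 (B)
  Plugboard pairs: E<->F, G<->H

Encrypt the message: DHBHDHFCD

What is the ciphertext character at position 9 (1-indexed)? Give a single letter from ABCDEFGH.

Char 1 ('D'): step: R->5, L=1; D->plug->D->R->D->L->D->refl->A->L'->C->R'->C->plug->C
Char 2 ('H'): step: R->6, L=1; H->plug->G->R->F->L->G->refl->C->L'->H->R'->E->plug->F
Char 3 ('B'): step: R->7, L=1; B->plug->B->R->B->L->E->refl->B->L'->G->R'->D->plug->D
Char 4 ('H'): step: R->0, L->2 (L advanced); H->plug->G->R->B->L->H->refl->F->L'->E->R'->B->plug->B
Char 5 ('D'): step: R->1, L=2; D->plug->D->R->C->L->C->refl->G->L'->D->R'->A->plug->A
Char 6 ('H'): step: R->2, L=2; H->plug->G->R->G->L->B->refl->E->L'->H->R'->E->plug->F
Char 7 ('F'): step: R->3, L=2; F->plug->E->R->E->L->F->refl->H->L'->B->R'->G->plug->H
Char 8 ('C'): step: R->4, L=2; C->plug->C->R->F->L->A->refl->D->L'->A->R'->F->plug->E
Char 9 ('D'): step: R->5, L=2; D->plug->D->R->D->L->G->refl->C->L'->C->R'->C->plug->C

C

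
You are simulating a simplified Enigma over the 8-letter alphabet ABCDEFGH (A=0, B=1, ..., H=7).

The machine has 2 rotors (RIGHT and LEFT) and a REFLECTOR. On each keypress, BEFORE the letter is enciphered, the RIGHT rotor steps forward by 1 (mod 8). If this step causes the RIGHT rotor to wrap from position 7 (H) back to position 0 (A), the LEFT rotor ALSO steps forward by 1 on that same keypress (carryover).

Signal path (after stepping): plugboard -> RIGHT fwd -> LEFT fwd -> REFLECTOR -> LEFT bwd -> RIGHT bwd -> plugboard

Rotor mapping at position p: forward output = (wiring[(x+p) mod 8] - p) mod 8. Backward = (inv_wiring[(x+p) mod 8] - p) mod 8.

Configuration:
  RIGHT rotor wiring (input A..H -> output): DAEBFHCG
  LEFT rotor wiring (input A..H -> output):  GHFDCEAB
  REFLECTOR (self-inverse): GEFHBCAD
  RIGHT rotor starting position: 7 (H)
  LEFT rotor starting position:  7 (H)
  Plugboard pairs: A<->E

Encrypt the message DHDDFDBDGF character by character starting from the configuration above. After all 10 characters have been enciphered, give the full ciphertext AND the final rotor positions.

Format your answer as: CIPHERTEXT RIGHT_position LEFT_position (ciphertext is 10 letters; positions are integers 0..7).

Char 1 ('D'): step: R->0, L->0 (L advanced); D->plug->D->R->B->L->H->refl->D->L'->D->R'->A->plug->E
Char 2 ('H'): step: R->1, L=0; H->plug->H->R->C->L->F->refl->C->L'->E->R'->D->plug->D
Char 3 ('D'): step: R->2, L=0; D->plug->D->R->F->L->E->refl->B->L'->H->R'->B->plug->B
Char 4 ('D'): step: R->3, L=0; D->plug->D->R->H->L->B->refl->E->L'->F->R'->G->plug->G
Char 5 ('F'): step: R->4, L=0; F->plug->F->R->E->L->C->refl->F->L'->C->R'->D->plug->D
Char 6 ('D'): step: R->5, L=0; D->plug->D->R->G->L->A->refl->G->L'->A->R'->H->plug->H
Char 7 ('B'): step: R->6, L=0; B->plug->B->R->A->L->G->refl->A->L'->G->R'->E->plug->A
Char 8 ('D'): step: R->7, L=0; D->plug->D->R->F->L->E->refl->B->L'->H->R'->A->plug->E
Char 9 ('G'): step: R->0, L->1 (L advanced); G->plug->G->R->C->L->C->refl->F->L'->H->R'->F->plug->F
Char 10 ('F'): step: R->1, L=1; F->plug->F->R->B->L->E->refl->B->L'->D->R'->B->plug->B
Final: ciphertext=EDBGDHAEFB, RIGHT=1, LEFT=1

Answer: EDBGDHAEFB 1 1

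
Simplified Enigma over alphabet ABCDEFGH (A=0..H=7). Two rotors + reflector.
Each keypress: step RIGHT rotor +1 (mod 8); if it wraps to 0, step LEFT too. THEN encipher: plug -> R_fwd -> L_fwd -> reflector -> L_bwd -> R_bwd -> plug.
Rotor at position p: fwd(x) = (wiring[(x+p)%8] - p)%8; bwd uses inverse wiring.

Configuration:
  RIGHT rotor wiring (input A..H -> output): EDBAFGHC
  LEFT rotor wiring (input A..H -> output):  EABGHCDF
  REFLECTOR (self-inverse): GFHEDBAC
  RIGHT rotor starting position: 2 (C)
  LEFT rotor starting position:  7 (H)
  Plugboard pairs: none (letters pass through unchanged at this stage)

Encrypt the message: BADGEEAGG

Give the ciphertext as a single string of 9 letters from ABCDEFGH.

Char 1 ('B'): step: R->3, L=7; B->plug->B->R->C->L->B->refl->F->L'->B->R'->F->plug->F
Char 2 ('A'): step: R->4, L=7; A->plug->A->R->B->L->F->refl->B->L'->C->R'->B->plug->B
Char 3 ('D'): step: R->5, L=7; D->plug->D->R->H->L->E->refl->D->L'->G->R'->E->plug->E
Char 4 ('G'): step: R->6, L=7; G->plug->G->R->H->L->E->refl->D->L'->G->R'->C->plug->C
Char 5 ('E'): step: R->7, L=7; E->plug->E->R->B->L->F->refl->B->L'->C->R'->D->plug->D
Char 6 ('E'): step: R->0, L->0 (L advanced); E->plug->E->R->F->L->C->refl->H->L'->E->R'->A->plug->A
Char 7 ('A'): step: R->1, L=0; A->plug->A->R->C->L->B->refl->F->L'->H->R'->C->plug->C
Char 8 ('G'): step: R->2, L=0; G->plug->G->R->C->L->B->refl->F->L'->H->R'->A->plug->A
Char 9 ('G'): step: R->3, L=0; G->plug->G->R->A->L->E->refl->D->L'->G->R'->H->plug->H

Answer: FBECDACAH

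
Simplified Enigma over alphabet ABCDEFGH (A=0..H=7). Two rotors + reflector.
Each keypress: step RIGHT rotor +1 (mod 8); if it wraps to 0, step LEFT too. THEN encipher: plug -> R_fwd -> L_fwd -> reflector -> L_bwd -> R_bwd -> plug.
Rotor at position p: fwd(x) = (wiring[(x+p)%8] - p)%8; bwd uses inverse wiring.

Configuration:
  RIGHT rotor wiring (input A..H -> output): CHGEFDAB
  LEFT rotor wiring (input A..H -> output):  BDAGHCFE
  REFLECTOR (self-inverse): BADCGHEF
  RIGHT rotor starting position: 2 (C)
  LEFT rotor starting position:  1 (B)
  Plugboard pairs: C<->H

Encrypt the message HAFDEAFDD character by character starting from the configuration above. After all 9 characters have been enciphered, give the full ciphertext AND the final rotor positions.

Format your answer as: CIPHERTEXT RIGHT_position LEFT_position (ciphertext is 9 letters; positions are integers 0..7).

Answer: EGEABHHGG 3 2

Derivation:
Char 1 ('H'): step: R->3, L=1; H->plug->C->R->A->L->C->refl->D->L'->G->R'->E->plug->E
Char 2 ('A'): step: R->4, L=1; A->plug->A->R->B->L->H->refl->F->L'->C->R'->G->plug->G
Char 3 ('F'): step: R->5, L=1; F->plug->F->R->B->L->H->refl->F->L'->C->R'->E->plug->E
Char 4 ('D'): step: R->6, L=1; D->plug->D->R->B->L->H->refl->F->L'->C->R'->A->plug->A
Char 5 ('E'): step: R->7, L=1; E->plug->E->R->F->L->E->refl->G->L'->D->R'->B->plug->B
Char 6 ('A'): step: R->0, L->2 (L advanced); A->plug->A->R->C->L->F->refl->H->L'->G->R'->C->plug->H
Char 7 ('F'): step: R->1, L=2; F->plug->F->R->H->L->B->refl->A->L'->D->R'->C->plug->H
Char 8 ('D'): step: R->2, L=2; D->plug->D->R->B->L->E->refl->G->L'->A->R'->G->plug->G
Char 9 ('D'): step: R->3, L=2; D->plug->D->R->F->L->C->refl->D->L'->E->R'->G->plug->G
Final: ciphertext=EGEABHHGG, RIGHT=3, LEFT=2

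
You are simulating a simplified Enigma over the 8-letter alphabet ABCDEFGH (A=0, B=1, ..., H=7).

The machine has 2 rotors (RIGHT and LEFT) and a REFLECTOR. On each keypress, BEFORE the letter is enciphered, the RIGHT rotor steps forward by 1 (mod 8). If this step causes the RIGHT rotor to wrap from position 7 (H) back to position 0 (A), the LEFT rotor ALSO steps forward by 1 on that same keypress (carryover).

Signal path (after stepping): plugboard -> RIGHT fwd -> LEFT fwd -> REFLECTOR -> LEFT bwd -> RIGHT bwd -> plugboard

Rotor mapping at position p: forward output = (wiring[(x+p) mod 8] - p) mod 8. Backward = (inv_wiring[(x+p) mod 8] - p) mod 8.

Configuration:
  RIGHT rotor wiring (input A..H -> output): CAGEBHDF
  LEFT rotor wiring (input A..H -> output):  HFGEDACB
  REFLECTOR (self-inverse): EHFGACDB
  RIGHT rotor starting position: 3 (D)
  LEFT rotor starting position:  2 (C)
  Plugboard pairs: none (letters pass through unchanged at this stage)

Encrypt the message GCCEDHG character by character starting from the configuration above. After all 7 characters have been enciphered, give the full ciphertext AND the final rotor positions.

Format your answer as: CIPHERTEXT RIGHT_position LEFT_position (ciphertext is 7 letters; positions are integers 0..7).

Char 1 ('G'): step: R->4, L=2; G->plug->G->R->C->L->B->refl->H->L'->F->R'->A->plug->A
Char 2 ('C'): step: R->5, L=2; C->plug->C->R->A->L->E->refl->A->L'->E->R'->H->plug->H
Char 3 ('C'): step: R->6, L=2; C->plug->C->R->E->L->A->refl->E->L'->A->R'->E->plug->E
Char 4 ('E'): step: R->7, L=2; E->plug->E->R->F->L->H->refl->B->L'->C->R'->F->plug->F
Char 5 ('D'): step: R->0, L->3 (L advanced); D->plug->D->R->E->L->G->refl->D->L'->H->R'->F->plug->F
Char 6 ('H'): step: R->1, L=3; H->plug->H->R->B->L->A->refl->E->L'->F->R'->B->plug->B
Char 7 ('G'): step: R->2, L=3; G->plug->G->R->A->L->B->refl->H->L'->D->R'->F->plug->F
Final: ciphertext=AHEFFBF, RIGHT=2, LEFT=3

Answer: AHEFFBF 2 3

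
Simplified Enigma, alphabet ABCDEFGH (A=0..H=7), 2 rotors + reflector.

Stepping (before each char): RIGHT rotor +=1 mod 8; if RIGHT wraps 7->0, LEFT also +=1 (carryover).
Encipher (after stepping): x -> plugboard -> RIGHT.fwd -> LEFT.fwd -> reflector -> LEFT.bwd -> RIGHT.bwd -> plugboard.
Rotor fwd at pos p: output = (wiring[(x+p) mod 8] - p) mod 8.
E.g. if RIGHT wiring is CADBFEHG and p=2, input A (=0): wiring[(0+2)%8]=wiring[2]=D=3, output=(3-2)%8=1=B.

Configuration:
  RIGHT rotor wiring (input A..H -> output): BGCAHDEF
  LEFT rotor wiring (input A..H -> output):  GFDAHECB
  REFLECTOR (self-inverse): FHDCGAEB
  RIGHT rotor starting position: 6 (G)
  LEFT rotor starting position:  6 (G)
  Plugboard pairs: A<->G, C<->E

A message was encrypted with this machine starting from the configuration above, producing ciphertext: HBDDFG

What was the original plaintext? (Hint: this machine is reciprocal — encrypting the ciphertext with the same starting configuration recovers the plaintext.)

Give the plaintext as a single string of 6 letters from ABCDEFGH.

Answer: CHGHGF

Derivation:
Char 1 ('H'): step: R->7, L=6; H->plug->H->R->F->L->C->refl->D->L'->B->R'->E->plug->C
Char 2 ('B'): step: R->0, L->7 (L advanced); B->plug->B->R->G->L->F->refl->A->L'->F->R'->H->plug->H
Char 3 ('D'): step: R->1, L=7; D->plug->D->R->G->L->F->refl->A->L'->F->R'->A->plug->G
Char 4 ('D'): step: R->2, L=7; D->plug->D->R->B->L->H->refl->B->L'->E->R'->H->plug->H
Char 5 ('F'): step: R->3, L=7; F->plug->F->R->G->L->F->refl->A->L'->F->R'->A->plug->G
Char 6 ('G'): step: R->4, L=7; G->plug->A->R->D->L->E->refl->G->L'->C->R'->F->plug->F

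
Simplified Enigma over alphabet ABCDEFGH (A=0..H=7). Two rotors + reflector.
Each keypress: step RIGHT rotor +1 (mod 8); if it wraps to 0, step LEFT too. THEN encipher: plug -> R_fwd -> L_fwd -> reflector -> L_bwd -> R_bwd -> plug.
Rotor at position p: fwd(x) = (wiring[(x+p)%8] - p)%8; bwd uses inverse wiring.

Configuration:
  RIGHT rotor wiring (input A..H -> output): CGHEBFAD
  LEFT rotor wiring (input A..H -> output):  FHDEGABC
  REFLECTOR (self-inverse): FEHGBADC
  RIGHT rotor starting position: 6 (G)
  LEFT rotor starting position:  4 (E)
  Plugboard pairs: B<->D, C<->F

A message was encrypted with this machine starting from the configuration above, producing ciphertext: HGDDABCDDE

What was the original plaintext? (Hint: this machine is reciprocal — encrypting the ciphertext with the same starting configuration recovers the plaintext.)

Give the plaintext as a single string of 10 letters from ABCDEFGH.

Char 1 ('H'): step: R->7, L=4; H->plug->H->R->B->L->E->refl->B->L'->E->R'->A->plug->A
Char 2 ('G'): step: R->0, L->5 (L advanced); G->plug->G->R->A->L->D->refl->G->L'->F->R'->F->plug->C
Char 3 ('D'): step: R->1, L=5; D->plug->B->R->G->L->H->refl->C->L'->E->R'->E->plug->E
Char 4 ('D'): step: R->2, L=5; D->plug->B->R->C->L->F->refl->A->L'->D->R'->D->plug->B
Char 5 ('A'): step: R->3, L=5; A->plug->A->R->B->L->E->refl->B->L'->H->R'->F->plug->C
Char 6 ('B'): step: R->4, L=5; B->plug->D->R->H->L->B->refl->E->L'->B->R'->B->plug->D
Char 7 ('C'): step: R->5, L=5; C->plug->F->R->C->L->F->refl->A->L'->D->R'->B->plug->D
Char 8 ('D'): step: R->6, L=5; D->plug->B->R->F->L->G->refl->D->L'->A->R'->D->plug->B
Char 9 ('D'): step: R->7, L=5; D->plug->B->R->D->L->A->refl->F->L'->C->R'->F->plug->C
Char 10 ('E'): step: R->0, L->6 (L advanced); E->plug->E->R->B->L->E->refl->B->L'->D->R'->H->plug->H

Answer: ACEBCDDBCH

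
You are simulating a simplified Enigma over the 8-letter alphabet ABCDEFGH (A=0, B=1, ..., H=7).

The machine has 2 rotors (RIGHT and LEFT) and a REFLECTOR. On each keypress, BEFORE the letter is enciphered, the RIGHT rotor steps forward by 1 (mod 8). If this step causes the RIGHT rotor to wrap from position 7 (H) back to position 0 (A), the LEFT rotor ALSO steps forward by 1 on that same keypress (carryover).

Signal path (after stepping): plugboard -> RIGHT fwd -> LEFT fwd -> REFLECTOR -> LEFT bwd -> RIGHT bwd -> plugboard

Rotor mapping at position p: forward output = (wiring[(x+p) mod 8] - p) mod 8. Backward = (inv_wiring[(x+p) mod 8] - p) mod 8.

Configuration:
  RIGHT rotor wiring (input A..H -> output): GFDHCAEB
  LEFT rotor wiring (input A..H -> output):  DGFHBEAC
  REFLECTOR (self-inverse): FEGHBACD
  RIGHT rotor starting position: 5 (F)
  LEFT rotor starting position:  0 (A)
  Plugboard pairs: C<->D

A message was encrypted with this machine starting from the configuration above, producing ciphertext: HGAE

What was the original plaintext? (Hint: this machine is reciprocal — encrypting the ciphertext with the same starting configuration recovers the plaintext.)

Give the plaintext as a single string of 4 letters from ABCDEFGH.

Answer: ABHB

Derivation:
Char 1 ('H'): step: R->6, L=0; H->plug->H->R->C->L->F->refl->A->L'->G->R'->A->plug->A
Char 2 ('G'): step: R->7, L=0; G->plug->G->R->B->L->G->refl->C->L'->H->R'->B->plug->B
Char 3 ('A'): step: R->0, L->1 (L advanced); A->plug->A->R->G->L->B->refl->E->L'->B->R'->H->plug->H
Char 4 ('E'): step: R->1, L=1; E->plug->E->R->H->L->C->refl->G->L'->C->R'->B->plug->B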